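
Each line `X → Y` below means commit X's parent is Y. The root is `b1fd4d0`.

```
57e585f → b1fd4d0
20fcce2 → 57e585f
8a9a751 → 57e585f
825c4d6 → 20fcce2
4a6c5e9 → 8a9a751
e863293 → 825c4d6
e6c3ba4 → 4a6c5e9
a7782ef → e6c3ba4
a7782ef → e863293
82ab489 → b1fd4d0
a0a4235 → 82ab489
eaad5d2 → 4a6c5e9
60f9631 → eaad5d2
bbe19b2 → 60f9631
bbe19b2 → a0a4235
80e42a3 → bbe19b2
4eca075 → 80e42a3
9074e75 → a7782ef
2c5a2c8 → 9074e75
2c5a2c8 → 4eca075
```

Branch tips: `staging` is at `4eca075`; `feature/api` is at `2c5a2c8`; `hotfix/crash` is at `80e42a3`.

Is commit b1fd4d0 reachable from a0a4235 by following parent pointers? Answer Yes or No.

Yes

Ancestors of a0a4235 (commits reachable by following parents): {82ab489, a0a4235, b1fd4d0}.
b1fd4d0 is in that set, so it is an ancestor of a0a4235.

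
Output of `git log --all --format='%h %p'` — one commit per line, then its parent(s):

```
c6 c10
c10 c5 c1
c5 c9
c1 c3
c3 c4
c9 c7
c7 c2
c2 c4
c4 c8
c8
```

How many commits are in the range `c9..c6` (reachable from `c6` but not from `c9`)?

Reachable from c6: {c1, c10, c2, c3, c4, c5, c6, c7, c8, c9}.
Reachable from c9: {c2, c4, c7, c8, c9}.
In c6's history but not c9's: {c1, c10, c3, c5, c6} — 5 commits.

5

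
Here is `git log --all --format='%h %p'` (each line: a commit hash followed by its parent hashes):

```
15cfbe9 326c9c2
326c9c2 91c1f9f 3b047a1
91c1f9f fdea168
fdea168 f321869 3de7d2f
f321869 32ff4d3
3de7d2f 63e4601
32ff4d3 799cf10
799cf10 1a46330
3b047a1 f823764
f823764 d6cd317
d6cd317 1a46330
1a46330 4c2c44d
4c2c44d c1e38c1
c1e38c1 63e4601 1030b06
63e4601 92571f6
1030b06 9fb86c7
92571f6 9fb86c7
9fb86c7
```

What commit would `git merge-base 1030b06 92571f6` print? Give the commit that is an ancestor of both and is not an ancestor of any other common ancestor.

9fb86c7

Ancestors of 1030b06: {1030b06, 9fb86c7}.
Ancestors of 92571f6: {92571f6, 9fb86c7}.
Common ancestors: {9fb86c7}.
The only common ancestor is 9fb86c7, so it is the merge base.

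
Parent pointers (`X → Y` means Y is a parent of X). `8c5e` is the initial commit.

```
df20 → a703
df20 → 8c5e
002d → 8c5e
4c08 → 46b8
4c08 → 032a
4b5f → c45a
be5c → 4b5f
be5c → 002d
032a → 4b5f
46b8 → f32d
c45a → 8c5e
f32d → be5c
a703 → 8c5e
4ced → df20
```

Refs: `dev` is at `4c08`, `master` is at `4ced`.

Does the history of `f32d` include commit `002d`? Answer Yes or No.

Yes

Ancestors of f32d (commits reachable by following parents): {002d, 4b5f, 8c5e, be5c, c45a, f32d}.
002d is in that set, so it is an ancestor of f32d.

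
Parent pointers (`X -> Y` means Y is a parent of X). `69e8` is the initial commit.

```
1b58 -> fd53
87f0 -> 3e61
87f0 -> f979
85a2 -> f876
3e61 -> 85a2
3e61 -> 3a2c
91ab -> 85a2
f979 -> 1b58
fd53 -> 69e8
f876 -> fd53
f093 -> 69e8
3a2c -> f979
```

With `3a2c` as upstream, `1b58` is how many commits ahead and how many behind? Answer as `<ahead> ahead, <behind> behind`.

Reachable from 1b58: {1b58, 69e8, fd53}.
Reachable from 3a2c: {1b58, 3a2c, 69e8, f979, fd53}.
Only in 1b58's history (ahead): {} — 0.
Only in 3a2c's history (behind): {3a2c, f979} — 2.

0 ahead, 2 behind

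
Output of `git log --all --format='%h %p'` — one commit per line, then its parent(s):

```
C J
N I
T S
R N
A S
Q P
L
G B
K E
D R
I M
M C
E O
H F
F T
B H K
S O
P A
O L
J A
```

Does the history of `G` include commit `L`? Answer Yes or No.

Ancestors of G (commits reachable by following parents): {B, E, F, G, H, K, L, O, S, T}.
L is in that set, so it is an ancestor of G.

Yes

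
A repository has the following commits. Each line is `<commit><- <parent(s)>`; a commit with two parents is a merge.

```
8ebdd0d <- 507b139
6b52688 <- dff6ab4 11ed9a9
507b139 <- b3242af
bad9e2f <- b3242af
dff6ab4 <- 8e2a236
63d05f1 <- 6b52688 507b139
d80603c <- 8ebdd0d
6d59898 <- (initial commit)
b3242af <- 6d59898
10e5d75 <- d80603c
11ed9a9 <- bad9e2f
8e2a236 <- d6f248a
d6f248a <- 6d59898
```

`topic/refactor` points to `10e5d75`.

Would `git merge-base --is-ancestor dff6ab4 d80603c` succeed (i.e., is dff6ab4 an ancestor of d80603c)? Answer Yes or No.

Ancestors of d80603c: {507b139, 6d59898, 8ebdd0d, b3242af, d80603c}.
dff6ab4 is not in that set, so it is not an ancestor of d80603c.

No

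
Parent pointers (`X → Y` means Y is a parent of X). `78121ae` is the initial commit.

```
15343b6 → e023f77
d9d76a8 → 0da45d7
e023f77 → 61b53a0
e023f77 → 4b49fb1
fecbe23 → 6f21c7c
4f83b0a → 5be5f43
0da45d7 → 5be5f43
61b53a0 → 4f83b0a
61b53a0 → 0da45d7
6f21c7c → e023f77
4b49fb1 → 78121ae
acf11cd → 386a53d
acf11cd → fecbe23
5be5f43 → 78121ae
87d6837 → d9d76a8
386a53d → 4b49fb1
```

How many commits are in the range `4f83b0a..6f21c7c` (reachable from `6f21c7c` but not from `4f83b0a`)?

5

Reachable from 6f21c7c: {0da45d7, 4b49fb1, 4f83b0a, 5be5f43, 61b53a0, 6f21c7c, 78121ae, e023f77}.
Reachable from 4f83b0a: {4f83b0a, 5be5f43, 78121ae}.
In 6f21c7c's history but not 4f83b0a's: {0da45d7, 4b49fb1, 61b53a0, 6f21c7c, e023f77} — 5 commits.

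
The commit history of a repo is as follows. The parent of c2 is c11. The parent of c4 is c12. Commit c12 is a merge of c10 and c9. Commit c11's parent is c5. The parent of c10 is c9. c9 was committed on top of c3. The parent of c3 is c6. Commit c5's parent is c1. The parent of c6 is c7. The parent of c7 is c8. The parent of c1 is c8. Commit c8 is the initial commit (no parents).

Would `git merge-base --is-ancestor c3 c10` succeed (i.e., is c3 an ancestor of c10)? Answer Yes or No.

Yes

Ancestors of c10 (commits reachable by following parents): {c10, c3, c6, c7, c8, c9}.
c3 is in that set, so it is an ancestor of c10.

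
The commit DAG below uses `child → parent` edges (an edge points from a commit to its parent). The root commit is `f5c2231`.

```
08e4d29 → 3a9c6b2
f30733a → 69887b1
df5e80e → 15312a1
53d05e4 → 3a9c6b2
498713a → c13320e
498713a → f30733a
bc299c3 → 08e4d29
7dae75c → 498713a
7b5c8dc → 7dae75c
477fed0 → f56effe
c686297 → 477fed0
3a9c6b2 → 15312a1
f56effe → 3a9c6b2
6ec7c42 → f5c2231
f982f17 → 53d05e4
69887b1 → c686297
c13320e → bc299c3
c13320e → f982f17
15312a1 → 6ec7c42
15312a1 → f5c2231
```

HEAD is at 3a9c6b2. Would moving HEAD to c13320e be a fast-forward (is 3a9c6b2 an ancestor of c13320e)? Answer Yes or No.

Yes

A fast-forward from 3a9c6b2 to c13320e is possible iff 3a9c6b2 is an ancestor of c13320e.
Ancestors of c13320e: {08e4d29, 15312a1, 3a9c6b2, 53d05e4, 6ec7c42, bc299c3, c13320e, f5c2231, f982f17}.
3a9c6b2 is among them, so fast-forward is possible.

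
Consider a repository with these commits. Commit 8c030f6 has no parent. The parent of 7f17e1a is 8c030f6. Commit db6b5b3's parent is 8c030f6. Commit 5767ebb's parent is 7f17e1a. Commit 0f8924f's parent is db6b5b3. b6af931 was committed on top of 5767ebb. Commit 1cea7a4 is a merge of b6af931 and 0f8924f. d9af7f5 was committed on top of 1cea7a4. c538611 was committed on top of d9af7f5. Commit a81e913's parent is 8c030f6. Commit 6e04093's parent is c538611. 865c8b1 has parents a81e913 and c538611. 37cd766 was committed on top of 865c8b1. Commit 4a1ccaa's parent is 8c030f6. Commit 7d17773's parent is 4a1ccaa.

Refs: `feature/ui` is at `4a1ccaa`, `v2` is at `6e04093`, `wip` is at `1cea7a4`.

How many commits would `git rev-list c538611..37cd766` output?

Reachable from 37cd766: {0f8924f, 1cea7a4, 37cd766, 5767ebb, 7f17e1a, 865c8b1, 8c030f6, a81e913, b6af931, c538611, d9af7f5, db6b5b3}.
Reachable from c538611: {0f8924f, 1cea7a4, 5767ebb, 7f17e1a, 8c030f6, b6af931, c538611, d9af7f5, db6b5b3}.
In 37cd766's history but not c538611's: {37cd766, 865c8b1, a81e913} — 3 commits.

3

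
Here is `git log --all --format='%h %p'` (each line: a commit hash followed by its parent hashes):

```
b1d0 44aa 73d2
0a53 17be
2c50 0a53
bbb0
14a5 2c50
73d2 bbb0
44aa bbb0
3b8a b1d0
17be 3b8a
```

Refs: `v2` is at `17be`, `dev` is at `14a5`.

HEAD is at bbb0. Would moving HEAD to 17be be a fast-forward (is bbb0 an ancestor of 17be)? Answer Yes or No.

A fast-forward from bbb0 to 17be is possible iff bbb0 is an ancestor of 17be.
Ancestors of 17be: {17be, 3b8a, 44aa, 73d2, b1d0, bbb0}.
bbb0 is among them, so fast-forward is possible.

Yes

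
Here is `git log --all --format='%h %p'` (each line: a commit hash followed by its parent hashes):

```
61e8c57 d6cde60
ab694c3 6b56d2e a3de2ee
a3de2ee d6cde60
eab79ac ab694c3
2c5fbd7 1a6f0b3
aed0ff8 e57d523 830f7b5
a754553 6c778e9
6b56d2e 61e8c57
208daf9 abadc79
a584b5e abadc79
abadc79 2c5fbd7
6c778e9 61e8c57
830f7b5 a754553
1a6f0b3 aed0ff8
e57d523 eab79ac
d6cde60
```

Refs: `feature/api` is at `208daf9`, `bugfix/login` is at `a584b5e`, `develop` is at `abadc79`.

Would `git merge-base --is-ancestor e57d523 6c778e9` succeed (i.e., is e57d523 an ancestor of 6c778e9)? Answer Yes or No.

No

Ancestors of 6c778e9: {61e8c57, 6c778e9, d6cde60}.
e57d523 is not in that set, so it is not an ancestor of 6c778e9.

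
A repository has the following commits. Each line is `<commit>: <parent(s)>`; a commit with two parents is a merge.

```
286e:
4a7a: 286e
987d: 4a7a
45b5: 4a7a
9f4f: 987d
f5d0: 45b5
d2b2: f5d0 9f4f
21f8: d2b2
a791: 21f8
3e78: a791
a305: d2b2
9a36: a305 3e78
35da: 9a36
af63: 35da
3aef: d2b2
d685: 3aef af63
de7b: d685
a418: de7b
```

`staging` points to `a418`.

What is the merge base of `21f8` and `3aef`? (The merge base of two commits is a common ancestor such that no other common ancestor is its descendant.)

d2b2

Ancestors of 21f8: {21f8, 286e, 45b5, 4a7a, 987d, 9f4f, d2b2, f5d0}.
Ancestors of 3aef: {286e, 3aef, 45b5, 4a7a, 987d, 9f4f, d2b2, f5d0}.
Common ancestors: {286e, 45b5, 4a7a, 987d, 9f4f, d2b2, f5d0}.
Among these, d2b2 is not an ancestor of any other common ancestor — it is the merge base.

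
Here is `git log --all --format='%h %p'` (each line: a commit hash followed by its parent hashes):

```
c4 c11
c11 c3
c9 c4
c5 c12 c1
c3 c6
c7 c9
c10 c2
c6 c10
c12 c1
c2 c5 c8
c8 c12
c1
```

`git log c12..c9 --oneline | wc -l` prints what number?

Reachable from c9: {c1, c10, c11, c12, c2, c3, c4, c5, c6, c8, c9}.
Reachable from c12: {c1, c12}.
In c9's history but not c12's: {c10, c11, c2, c3, c4, c5, c6, c8, c9} — 9 commits.

9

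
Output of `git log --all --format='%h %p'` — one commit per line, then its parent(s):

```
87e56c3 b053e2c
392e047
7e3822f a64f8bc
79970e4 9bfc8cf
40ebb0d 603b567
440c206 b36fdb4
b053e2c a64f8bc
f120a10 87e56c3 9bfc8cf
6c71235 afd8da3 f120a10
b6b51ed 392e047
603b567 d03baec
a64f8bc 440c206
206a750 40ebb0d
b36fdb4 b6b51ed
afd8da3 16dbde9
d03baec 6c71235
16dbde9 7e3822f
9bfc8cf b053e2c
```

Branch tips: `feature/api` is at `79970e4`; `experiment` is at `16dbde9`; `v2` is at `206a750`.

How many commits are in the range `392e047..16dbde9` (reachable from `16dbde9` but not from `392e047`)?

Reachable from 16dbde9: {16dbde9, 392e047, 440c206, 7e3822f, a64f8bc, b36fdb4, b6b51ed}.
Reachable from 392e047: {392e047}.
In 16dbde9's history but not 392e047's: {16dbde9, 440c206, 7e3822f, a64f8bc, b36fdb4, b6b51ed} — 6 commits.

6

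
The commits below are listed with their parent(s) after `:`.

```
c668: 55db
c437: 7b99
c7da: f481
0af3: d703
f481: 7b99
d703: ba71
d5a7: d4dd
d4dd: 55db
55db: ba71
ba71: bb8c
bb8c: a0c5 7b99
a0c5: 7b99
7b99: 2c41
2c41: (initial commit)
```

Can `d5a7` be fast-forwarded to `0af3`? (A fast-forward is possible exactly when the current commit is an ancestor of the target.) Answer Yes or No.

A fast-forward from d5a7 to 0af3 is possible iff d5a7 is an ancestor of 0af3.
Ancestors of 0af3: {0af3, 2c41, 7b99, a0c5, ba71, bb8c, d703}.
d5a7 is not among them, so fast-forward is not possible.

No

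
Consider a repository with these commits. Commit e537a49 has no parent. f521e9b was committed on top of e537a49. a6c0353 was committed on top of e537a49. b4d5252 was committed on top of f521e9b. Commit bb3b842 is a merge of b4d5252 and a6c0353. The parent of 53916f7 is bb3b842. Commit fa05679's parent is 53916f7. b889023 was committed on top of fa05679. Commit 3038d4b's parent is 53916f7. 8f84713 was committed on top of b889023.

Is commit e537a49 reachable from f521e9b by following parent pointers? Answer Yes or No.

Ancestors of f521e9b (commits reachable by following parents): {e537a49, f521e9b}.
e537a49 is in that set, so it is an ancestor of f521e9b.

Yes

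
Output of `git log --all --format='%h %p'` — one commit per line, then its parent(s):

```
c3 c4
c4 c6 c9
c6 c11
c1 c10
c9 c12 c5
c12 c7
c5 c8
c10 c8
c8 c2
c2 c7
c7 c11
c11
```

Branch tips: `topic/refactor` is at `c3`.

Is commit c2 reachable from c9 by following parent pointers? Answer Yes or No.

Ancestors of c9 (commits reachable by following parents): {c11, c12, c2, c5, c7, c8, c9}.
c2 is in that set, so it is an ancestor of c9.

Yes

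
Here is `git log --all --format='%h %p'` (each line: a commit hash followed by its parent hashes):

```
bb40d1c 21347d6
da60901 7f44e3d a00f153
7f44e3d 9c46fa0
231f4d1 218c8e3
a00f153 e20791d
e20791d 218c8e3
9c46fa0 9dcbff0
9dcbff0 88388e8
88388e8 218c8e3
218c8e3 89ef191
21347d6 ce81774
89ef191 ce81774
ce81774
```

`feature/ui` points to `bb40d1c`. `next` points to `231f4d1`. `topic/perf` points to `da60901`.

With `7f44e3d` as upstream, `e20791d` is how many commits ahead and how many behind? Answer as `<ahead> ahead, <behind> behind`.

1 ahead, 4 behind

Reachable from e20791d: {218c8e3, 89ef191, ce81774, e20791d}.
Reachable from 7f44e3d: {218c8e3, 7f44e3d, 88388e8, 89ef191, 9c46fa0, 9dcbff0, ce81774}.
Only in e20791d's history (ahead): {e20791d} — 1.
Only in 7f44e3d's history (behind): {7f44e3d, 88388e8, 9c46fa0, 9dcbff0} — 4.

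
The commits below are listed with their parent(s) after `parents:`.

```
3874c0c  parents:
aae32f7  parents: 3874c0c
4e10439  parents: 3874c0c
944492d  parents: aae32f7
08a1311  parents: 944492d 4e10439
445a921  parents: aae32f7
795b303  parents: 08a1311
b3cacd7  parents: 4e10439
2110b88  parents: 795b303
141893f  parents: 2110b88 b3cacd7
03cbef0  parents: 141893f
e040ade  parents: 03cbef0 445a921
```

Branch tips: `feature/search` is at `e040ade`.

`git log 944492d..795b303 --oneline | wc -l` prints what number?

3

Reachable from 795b303: {08a1311, 3874c0c, 4e10439, 795b303, 944492d, aae32f7}.
Reachable from 944492d: {3874c0c, 944492d, aae32f7}.
In 795b303's history but not 944492d's: {08a1311, 4e10439, 795b303} — 3 commits.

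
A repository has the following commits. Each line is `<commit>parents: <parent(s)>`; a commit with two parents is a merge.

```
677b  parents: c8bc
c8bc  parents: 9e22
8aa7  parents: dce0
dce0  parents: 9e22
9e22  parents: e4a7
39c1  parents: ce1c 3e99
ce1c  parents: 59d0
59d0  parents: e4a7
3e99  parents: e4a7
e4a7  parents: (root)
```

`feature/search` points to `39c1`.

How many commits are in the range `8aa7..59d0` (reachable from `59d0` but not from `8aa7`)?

1

Reachable from 59d0: {59d0, e4a7}.
Reachable from 8aa7: {8aa7, 9e22, dce0, e4a7}.
In 59d0's history but not 8aa7's: {59d0} — 1 commit.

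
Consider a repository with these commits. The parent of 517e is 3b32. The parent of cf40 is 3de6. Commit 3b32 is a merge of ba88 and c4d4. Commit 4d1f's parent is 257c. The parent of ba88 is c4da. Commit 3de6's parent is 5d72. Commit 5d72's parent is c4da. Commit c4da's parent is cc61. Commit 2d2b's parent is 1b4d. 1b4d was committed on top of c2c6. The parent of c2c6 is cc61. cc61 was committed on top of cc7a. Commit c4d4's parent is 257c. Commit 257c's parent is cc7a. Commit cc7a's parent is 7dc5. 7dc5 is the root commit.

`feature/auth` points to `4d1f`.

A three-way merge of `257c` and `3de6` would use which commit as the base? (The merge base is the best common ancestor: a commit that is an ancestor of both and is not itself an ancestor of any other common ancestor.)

Ancestors of 257c: {257c, 7dc5, cc7a}.
Ancestors of 3de6: {3de6, 5d72, 7dc5, c4da, cc61, cc7a}.
Common ancestors: {7dc5, cc7a}.
Among these, cc7a is not an ancestor of any other common ancestor — it is the merge base.

cc7a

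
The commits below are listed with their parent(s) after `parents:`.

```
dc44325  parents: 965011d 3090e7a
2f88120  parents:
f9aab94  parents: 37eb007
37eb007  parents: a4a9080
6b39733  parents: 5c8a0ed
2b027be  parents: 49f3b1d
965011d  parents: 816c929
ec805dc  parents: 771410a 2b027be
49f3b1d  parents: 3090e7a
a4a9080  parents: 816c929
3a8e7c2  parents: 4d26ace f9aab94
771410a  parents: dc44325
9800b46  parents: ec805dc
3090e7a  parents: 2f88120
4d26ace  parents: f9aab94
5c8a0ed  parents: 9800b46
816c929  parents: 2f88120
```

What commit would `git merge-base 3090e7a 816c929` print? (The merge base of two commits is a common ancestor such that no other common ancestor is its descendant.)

2f88120

Ancestors of 3090e7a: {2f88120, 3090e7a}.
Ancestors of 816c929: {2f88120, 816c929}.
Common ancestors: {2f88120}.
The only common ancestor is 2f88120, so it is the merge base.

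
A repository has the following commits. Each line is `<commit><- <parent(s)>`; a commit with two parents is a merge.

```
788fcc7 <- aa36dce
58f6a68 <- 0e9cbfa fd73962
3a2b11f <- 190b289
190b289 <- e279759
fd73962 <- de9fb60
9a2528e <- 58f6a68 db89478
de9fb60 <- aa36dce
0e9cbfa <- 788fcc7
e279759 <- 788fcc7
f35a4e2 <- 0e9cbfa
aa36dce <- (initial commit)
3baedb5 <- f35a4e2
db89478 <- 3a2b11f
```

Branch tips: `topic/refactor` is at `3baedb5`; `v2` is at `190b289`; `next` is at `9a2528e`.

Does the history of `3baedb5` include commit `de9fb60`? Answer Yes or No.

No

Ancestors of 3baedb5: {0e9cbfa, 3baedb5, 788fcc7, aa36dce, f35a4e2}.
de9fb60 is not in that set, so it is not an ancestor of 3baedb5.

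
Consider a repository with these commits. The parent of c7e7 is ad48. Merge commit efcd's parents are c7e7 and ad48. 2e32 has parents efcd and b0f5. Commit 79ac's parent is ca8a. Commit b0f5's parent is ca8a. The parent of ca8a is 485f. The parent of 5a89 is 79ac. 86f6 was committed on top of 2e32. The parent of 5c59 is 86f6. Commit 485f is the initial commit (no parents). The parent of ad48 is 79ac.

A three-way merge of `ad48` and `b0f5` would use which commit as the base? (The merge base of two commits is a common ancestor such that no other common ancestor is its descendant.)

Ancestors of ad48: {485f, 79ac, ad48, ca8a}.
Ancestors of b0f5: {485f, b0f5, ca8a}.
Common ancestors: {485f, ca8a}.
Among these, ca8a is not an ancestor of any other common ancestor — it is the merge base.

ca8a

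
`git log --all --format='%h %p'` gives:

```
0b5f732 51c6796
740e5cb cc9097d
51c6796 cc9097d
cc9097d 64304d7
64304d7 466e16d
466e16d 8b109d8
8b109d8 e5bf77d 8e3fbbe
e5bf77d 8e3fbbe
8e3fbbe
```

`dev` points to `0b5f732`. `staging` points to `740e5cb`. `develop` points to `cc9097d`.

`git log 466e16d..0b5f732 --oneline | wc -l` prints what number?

4

Reachable from 0b5f732: {0b5f732, 466e16d, 51c6796, 64304d7, 8b109d8, 8e3fbbe, cc9097d, e5bf77d}.
Reachable from 466e16d: {466e16d, 8b109d8, 8e3fbbe, e5bf77d}.
In 0b5f732's history but not 466e16d's: {0b5f732, 51c6796, 64304d7, cc9097d} — 4 commits.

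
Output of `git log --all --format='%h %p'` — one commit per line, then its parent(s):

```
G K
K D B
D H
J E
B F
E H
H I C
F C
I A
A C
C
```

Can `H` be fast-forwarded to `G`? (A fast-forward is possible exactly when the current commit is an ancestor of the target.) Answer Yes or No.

Yes

A fast-forward from H to G is possible iff H is an ancestor of G.
Ancestors of G: {A, B, C, D, F, G, H, I, K}.
H is among them, so fast-forward is possible.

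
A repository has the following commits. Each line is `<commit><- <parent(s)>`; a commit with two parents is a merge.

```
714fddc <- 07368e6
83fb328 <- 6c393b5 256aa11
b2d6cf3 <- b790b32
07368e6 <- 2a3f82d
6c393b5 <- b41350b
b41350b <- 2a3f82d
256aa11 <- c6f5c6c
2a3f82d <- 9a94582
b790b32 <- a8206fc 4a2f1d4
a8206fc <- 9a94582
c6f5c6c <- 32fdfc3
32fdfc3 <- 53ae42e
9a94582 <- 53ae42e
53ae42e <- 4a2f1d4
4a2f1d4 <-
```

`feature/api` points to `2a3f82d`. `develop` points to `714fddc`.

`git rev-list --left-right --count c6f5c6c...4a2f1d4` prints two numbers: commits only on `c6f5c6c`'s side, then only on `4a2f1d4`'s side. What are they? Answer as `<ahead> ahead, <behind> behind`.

3 ahead, 0 behind

Reachable from c6f5c6c: {32fdfc3, 4a2f1d4, 53ae42e, c6f5c6c}.
Reachable from 4a2f1d4: {4a2f1d4}.
Only in c6f5c6c's history (ahead): {32fdfc3, 53ae42e, c6f5c6c} — 3.
Only in 4a2f1d4's history (behind): {} — 0.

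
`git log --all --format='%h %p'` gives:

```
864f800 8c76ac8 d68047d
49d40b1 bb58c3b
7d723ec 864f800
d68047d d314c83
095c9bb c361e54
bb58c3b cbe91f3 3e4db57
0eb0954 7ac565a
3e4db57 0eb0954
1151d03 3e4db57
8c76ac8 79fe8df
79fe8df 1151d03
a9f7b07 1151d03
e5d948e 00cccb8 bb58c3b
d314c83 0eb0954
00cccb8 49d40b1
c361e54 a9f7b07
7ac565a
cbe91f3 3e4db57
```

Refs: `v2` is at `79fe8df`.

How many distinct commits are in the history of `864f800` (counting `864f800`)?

9

Walking parent pointers from 864f800: reachable set = {0eb0954, 1151d03, 3e4db57, 79fe8df, 7ac565a, 864f800, 8c76ac8, d314c83, d68047d}.
That is 9 commits.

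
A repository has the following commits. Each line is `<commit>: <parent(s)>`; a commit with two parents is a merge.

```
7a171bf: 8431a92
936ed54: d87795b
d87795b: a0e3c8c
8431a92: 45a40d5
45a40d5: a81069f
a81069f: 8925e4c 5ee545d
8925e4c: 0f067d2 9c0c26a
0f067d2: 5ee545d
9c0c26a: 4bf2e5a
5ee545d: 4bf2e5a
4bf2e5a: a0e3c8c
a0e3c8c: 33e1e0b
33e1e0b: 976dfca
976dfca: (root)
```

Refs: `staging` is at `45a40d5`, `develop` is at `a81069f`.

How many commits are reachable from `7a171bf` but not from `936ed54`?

9

Reachable from 7a171bf: {0f067d2, 33e1e0b, 45a40d5, 4bf2e5a, 5ee545d, 7a171bf, 8431a92, 8925e4c, 976dfca, 9c0c26a, a0e3c8c, a81069f}.
Reachable from 936ed54: {33e1e0b, 936ed54, 976dfca, a0e3c8c, d87795b}.
In 7a171bf's history but not 936ed54's: {0f067d2, 45a40d5, 4bf2e5a, 5ee545d, 7a171bf, 8431a92, 8925e4c, 9c0c26a, a81069f} — 9 commits.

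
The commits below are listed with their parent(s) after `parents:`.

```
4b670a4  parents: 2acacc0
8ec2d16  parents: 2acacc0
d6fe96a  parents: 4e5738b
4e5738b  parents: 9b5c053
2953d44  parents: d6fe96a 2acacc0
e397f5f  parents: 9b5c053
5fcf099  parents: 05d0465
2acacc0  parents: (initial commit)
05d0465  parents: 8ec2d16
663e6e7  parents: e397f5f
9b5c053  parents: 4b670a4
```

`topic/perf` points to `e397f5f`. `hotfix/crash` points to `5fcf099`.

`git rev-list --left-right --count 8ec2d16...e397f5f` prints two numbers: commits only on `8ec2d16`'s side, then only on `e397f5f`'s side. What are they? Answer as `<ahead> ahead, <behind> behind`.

1 ahead, 3 behind

Reachable from 8ec2d16: {2acacc0, 8ec2d16}.
Reachable from e397f5f: {2acacc0, 4b670a4, 9b5c053, e397f5f}.
Only in 8ec2d16's history (ahead): {8ec2d16} — 1.
Only in e397f5f's history (behind): {4b670a4, 9b5c053, e397f5f} — 3.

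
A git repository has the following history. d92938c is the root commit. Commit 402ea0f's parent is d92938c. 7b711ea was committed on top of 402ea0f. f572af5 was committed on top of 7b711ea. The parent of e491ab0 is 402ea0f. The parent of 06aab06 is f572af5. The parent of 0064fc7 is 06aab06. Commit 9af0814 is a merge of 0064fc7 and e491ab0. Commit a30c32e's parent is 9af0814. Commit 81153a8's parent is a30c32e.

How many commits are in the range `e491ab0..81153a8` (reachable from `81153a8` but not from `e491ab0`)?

Reachable from 81153a8: {0064fc7, 06aab06, 402ea0f, 7b711ea, 81153a8, 9af0814, a30c32e, d92938c, e491ab0, f572af5}.
Reachable from e491ab0: {402ea0f, d92938c, e491ab0}.
In 81153a8's history but not e491ab0's: {0064fc7, 06aab06, 7b711ea, 81153a8, 9af0814, a30c32e, f572af5} — 7 commits.

7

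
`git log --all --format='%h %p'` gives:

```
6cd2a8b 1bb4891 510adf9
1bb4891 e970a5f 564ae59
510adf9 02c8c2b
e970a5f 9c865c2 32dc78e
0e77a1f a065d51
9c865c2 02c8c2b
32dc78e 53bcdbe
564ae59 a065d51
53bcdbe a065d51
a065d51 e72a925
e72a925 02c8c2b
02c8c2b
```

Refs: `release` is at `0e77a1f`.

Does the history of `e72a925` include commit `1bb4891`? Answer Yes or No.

Ancestors of e72a925: {02c8c2b, e72a925}.
1bb4891 is not in that set, so it is not an ancestor of e72a925.

No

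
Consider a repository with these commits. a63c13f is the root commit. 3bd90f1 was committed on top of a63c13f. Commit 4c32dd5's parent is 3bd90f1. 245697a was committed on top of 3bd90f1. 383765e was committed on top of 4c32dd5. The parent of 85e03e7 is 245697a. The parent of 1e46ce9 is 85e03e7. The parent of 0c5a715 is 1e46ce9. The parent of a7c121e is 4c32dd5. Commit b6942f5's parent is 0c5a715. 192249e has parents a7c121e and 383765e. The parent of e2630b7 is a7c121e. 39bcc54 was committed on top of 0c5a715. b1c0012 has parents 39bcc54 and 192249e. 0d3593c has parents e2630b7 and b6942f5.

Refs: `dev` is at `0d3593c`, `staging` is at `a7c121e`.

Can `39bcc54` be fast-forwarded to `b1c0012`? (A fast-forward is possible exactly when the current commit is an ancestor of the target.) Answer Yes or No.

Yes

A fast-forward from 39bcc54 to b1c0012 is possible iff 39bcc54 is an ancestor of b1c0012.
Ancestors of b1c0012: {0c5a715, 192249e, 1e46ce9, 245697a, 383765e, 39bcc54, 3bd90f1, 4c32dd5, 85e03e7, a63c13f, a7c121e, b1c0012}.
39bcc54 is among them, so fast-forward is possible.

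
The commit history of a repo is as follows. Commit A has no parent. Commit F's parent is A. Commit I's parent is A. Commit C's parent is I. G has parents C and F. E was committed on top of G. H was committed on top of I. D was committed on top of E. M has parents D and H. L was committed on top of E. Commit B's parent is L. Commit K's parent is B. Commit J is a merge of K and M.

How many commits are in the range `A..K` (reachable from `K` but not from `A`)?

Reachable from K: {A, B, C, E, F, G, I, K, L}.
Reachable from A: {A}.
In K's history but not A's: {B, C, E, F, G, I, K, L} — 8 commits.

8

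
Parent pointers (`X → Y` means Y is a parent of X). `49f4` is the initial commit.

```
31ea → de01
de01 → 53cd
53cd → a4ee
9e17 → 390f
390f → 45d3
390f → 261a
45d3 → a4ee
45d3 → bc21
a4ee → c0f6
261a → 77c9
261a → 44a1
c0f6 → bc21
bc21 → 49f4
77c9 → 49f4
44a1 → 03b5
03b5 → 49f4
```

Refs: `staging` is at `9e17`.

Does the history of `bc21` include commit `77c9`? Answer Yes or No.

Ancestors of bc21: {49f4, bc21}.
77c9 is not in that set, so it is not an ancestor of bc21.

No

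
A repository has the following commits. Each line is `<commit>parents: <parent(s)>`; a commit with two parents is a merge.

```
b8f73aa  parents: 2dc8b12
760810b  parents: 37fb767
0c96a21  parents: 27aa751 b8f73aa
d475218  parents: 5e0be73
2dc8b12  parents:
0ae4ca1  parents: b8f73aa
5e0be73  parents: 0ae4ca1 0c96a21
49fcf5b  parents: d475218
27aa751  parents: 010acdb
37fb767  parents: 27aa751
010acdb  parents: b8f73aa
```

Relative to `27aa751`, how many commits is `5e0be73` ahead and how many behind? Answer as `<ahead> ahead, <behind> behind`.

3 ahead, 0 behind

Reachable from 5e0be73: {010acdb, 0ae4ca1, 0c96a21, 27aa751, 2dc8b12, 5e0be73, b8f73aa}.
Reachable from 27aa751: {010acdb, 27aa751, 2dc8b12, b8f73aa}.
Only in 5e0be73's history (ahead): {0ae4ca1, 0c96a21, 5e0be73} — 3.
Only in 27aa751's history (behind): {} — 0.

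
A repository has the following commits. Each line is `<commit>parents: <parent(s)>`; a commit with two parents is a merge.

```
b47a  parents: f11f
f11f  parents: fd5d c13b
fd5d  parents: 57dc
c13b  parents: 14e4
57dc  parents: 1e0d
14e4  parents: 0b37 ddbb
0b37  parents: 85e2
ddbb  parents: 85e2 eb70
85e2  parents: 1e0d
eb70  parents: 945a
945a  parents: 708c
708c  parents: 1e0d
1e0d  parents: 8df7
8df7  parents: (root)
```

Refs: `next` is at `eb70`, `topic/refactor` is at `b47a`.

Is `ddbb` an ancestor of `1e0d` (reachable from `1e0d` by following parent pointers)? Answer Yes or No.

Ancestors of 1e0d: {1e0d, 8df7}.
ddbb is not in that set, so it is not an ancestor of 1e0d.

No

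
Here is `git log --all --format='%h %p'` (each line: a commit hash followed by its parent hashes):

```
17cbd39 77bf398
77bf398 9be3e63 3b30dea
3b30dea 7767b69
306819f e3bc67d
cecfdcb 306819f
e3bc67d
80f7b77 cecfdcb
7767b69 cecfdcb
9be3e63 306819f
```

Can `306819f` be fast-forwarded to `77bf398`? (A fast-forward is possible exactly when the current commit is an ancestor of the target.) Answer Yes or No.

A fast-forward from 306819f to 77bf398 is possible iff 306819f is an ancestor of 77bf398.
Ancestors of 77bf398: {306819f, 3b30dea, 7767b69, 77bf398, 9be3e63, cecfdcb, e3bc67d}.
306819f is among them, so fast-forward is possible.

Yes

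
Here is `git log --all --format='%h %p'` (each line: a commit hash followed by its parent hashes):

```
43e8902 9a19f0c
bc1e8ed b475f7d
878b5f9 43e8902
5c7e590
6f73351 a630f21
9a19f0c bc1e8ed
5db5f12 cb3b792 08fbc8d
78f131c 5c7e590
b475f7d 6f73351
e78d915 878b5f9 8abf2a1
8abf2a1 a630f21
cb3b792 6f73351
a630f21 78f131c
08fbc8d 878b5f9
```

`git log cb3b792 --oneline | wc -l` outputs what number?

Walking parent pointers from cb3b792: reachable set = {5c7e590, 6f73351, 78f131c, a630f21, cb3b792}.
That is 5 commits.

5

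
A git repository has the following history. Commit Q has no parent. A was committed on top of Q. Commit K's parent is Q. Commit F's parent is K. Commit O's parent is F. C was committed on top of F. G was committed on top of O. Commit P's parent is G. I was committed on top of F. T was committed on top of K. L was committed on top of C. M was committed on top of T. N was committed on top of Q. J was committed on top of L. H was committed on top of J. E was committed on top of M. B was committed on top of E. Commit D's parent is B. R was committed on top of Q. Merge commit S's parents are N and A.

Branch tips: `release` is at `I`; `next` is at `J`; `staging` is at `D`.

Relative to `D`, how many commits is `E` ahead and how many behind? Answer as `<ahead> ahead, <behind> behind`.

0 ahead, 2 behind

Reachable from E: {E, K, M, Q, T}.
Reachable from D: {B, D, E, K, M, Q, T}.
Only in E's history (ahead): {} — 0.
Only in D's history (behind): {B, D} — 2.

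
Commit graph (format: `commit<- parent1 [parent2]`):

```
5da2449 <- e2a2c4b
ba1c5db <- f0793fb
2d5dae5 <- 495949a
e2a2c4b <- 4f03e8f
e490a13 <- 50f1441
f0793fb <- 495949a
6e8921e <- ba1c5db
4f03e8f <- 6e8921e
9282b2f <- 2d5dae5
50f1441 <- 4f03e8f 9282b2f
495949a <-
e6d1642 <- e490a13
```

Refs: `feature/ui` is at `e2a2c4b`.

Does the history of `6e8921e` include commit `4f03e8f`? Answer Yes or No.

Ancestors of 6e8921e: {495949a, 6e8921e, ba1c5db, f0793fb}.
4f03e8f is not in that set, so it is not an ancestor of 6e8921e.

No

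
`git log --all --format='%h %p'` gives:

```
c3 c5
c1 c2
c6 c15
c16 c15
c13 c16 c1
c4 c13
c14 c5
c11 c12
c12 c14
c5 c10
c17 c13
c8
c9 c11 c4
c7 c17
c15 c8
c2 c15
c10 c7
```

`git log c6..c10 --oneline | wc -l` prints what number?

7

Reachable from c10: {c1, c10, c13, c15, c16, c17, c2, c7, c8}.
Reachable from c6: {c15, c6, c8}.
In c10's history but not c6's: {c1, c10, c13, c16, c17, c2, c7} — 7 commits.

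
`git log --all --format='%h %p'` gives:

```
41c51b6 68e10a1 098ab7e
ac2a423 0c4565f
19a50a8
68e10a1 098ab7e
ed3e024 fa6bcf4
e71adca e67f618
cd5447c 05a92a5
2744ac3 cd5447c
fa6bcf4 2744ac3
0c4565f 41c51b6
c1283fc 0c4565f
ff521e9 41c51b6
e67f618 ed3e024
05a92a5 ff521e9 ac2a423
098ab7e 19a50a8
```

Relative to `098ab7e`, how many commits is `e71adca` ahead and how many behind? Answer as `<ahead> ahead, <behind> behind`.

12 ahead, 0 behind

Reachable from e71adca: {05a92a5, 098ab7e, 0c4565f, 19a50a8, 2744ac3, 41c51b6, 68e10a1, ac2a423, cd5447c, e67f618, e71adca, ed3e024, fa6bcf4, ff521e9}.
Reachable from 098ab7e: {098ab7e, 19a50a8}.
Only in e71adca's history (ahead): {05a92a5, 0c4565f, 2744ac3, 41c51b6, 68e10a1, ac2a423, cd5447c, e67f618, e71adca, ed3e024, fa6bcf4, ff521e9} — 12.
Only in 098ab7e's history (behind): {} — 0.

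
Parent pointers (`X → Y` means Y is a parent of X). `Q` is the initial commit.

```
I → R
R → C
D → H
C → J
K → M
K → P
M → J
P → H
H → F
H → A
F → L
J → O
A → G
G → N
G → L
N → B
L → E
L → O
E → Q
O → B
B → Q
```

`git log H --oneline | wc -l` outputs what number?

Walking parent pointers from H: reachable set = {A, B, E, F, G, H, L, N, O, Q}.
That is 10 commits.

10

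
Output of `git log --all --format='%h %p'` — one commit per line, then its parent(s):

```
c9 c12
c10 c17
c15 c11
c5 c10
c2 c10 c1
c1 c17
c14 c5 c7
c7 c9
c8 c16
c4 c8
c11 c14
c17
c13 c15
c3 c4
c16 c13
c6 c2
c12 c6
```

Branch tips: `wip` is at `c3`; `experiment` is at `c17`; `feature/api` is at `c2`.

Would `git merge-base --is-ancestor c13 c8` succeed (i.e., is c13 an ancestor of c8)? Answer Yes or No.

Yes

Ancestors of c8 (commits reachable by following parents): {c1, c10, c11, c12, c13, c14, c15, c16, c17, c2, c5, c6, c7, c8, c9}.
c13 is in that set, so it is an ancestor of c8.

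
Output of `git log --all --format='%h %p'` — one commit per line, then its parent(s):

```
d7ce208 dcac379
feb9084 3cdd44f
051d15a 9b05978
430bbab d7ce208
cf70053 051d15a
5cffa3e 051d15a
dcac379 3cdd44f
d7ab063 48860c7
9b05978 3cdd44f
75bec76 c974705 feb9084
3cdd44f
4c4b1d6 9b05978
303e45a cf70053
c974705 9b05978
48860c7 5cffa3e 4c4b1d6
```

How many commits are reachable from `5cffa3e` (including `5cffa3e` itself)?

4

Walking parent pointers from 5cffa3e: reachable set = {051d15a, 3cdd44f, 5cffa3e, 9b05978}.
That is 4 commits.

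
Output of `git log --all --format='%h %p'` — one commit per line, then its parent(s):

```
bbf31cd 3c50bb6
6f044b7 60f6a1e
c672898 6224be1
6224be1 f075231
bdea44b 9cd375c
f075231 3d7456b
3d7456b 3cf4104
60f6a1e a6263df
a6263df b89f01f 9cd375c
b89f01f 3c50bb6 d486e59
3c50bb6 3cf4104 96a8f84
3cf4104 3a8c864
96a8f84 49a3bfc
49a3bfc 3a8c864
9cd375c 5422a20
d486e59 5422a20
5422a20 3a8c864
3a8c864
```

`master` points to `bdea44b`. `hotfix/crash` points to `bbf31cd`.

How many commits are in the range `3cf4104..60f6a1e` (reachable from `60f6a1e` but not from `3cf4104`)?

9

Reachable from 60f6a1e: {3a8c864, 3c50bb6, 3cf4104, 49a3bfc, 5422a20, 60f6a1e, 96a8f84, 9cd375c, a6263df, b89f01f, d486e59}.
Reachable from 3cf4104: {3a8c864, 3cf4104}.
In 60f6a1e's history but not 3cf4104's: {3c50bb6, 49a3bfc, 5422a20, 60f6a1e, 96a8f84, 9cd375c, a6263df, b89f01f, d486e59} — 9 commits.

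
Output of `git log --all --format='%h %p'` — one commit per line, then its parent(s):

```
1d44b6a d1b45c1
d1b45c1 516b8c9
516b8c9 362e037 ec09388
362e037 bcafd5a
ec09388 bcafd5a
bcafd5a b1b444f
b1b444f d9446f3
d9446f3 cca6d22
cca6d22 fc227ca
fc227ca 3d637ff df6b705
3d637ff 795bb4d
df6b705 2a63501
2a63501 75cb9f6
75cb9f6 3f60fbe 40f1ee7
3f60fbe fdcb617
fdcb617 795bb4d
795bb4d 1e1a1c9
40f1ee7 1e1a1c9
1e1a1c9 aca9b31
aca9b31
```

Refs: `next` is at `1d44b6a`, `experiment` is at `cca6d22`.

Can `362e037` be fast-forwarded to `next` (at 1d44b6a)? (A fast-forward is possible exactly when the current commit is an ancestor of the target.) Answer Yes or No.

Yes

A fast-forward from 362e037 to 1d44b6a is possible iff 362e037 is an ancestor of 1d44b6a.
Ancestors of 1d44b6a: {1d44b6a, 1e1a1c9, 2a63501, 362e037, 3d637ff, 3f60fbe, 40f1ee7, 516b8c9, 75cb9f6, 795bb4d, aca9b31, b1b444f, bcafd5a, cca6d22, d1b45c1, d9446f3, df6b705, ec09388, fc227ca, fdcb617}.
362e037 is among them, so fast-forward is possible.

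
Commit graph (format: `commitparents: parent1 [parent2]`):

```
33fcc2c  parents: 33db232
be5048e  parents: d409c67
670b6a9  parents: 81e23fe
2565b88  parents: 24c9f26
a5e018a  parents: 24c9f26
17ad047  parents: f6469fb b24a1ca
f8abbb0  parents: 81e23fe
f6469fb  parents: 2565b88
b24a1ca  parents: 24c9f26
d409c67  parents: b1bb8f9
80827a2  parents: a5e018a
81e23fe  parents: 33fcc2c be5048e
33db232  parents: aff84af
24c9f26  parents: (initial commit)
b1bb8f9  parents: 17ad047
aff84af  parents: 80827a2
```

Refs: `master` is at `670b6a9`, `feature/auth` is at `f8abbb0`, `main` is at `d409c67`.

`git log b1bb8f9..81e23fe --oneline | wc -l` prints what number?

8

Reachable from 81e23fe: {17ad047, 24c9f26, 2565b88, 33db232, 33fcc2c, 80827a2, 81e23fe, a5e018a, aff84af, b1bb8f9, b24a1ca, be5048e, d409c67, f6469fb}.
Reachable from b1bb8f9: {17ad047, 24c9f26, 2565b88, b1bb8f9, b24a1ca, f6469fb}.
In 81e23fe's history but not b1bb8f9's: {33db232, 33fcc2c, 80827a2, 81e23fe, a5e018a, aff84af, be5048e, d409c67} — 8 commits.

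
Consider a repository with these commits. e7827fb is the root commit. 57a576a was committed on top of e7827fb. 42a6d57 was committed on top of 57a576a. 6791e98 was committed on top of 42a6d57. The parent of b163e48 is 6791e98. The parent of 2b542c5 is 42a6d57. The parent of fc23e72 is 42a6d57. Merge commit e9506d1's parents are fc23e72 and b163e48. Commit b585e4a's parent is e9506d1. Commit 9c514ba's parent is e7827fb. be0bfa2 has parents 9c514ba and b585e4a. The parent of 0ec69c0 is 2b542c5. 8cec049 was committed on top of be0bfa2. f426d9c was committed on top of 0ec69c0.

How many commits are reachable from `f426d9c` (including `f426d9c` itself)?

Walking parent pointers from f426d9c: reachable set = {0ec69c0, 2b542c5, 42a6d57, 57a576a, e7827fb, f426d9c}.
That is 6 commits.

6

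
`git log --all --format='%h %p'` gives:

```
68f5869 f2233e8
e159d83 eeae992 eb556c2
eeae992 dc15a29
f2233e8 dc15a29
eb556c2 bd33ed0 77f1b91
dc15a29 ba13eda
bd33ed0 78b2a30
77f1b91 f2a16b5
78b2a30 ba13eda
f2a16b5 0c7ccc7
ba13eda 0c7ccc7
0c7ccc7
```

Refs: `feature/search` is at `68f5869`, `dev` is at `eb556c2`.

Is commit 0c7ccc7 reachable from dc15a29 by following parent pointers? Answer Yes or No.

Yes

Ancestors of dc15a29 (commits reachable by following parents): {0c7ccc7, ba13eda, dc15a29}.
0c7ccc7 is in that set, so it is an ancestor of dc15a29.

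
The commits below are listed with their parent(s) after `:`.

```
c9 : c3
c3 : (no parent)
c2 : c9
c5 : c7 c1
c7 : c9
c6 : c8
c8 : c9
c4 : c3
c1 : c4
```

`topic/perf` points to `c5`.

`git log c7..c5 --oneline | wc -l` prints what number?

Reachable from c5: {c1, c3, c4, c5, c7, c9}.
Reachable from c7: {c3, c7, c9}.
In c5's history but not c7's: {c1, c4, c5} — 3 commits.

3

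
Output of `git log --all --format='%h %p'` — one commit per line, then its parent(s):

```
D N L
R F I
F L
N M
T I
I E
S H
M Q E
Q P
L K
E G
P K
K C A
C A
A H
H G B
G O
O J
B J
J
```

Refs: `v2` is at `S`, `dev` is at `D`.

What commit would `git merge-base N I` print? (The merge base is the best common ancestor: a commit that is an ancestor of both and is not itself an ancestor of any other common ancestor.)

Ancestors of N: {A, B, C, E, G, H, J, K, M, N, O, P, Q}.
Ancestors of I: {E, G, I, J, O}.
Common ancestors: {E, G, J, O}.
Among these, E is not an ancestor of any other common ancestor — it is the merge base.

E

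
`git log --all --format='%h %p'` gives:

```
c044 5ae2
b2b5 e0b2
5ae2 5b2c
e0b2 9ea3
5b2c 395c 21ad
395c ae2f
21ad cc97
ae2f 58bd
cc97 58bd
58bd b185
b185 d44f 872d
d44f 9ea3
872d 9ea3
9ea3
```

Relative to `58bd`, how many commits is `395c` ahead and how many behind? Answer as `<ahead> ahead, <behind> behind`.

2 ahead, 0 behind

Reachable from 395c: {395c, 58bd, 872d, 9ea3, ae2f, b185, d44f}.
Reachable from 58bd: {58bd, 872d, 9ea3, b185, d44f}.
Only in 395c's history (ahead): {395c, ae2f} — 2.
Only in 58bd's history (behind): {} — 0.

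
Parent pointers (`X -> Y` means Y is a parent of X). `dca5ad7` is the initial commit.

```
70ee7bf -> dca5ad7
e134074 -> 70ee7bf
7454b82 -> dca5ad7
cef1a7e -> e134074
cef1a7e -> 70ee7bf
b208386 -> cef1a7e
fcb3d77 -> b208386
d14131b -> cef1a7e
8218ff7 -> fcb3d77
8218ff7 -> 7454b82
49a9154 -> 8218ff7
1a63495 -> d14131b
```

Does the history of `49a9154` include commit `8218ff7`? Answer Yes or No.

Yes

Ancestors of 49a9154 (commits reachable by following parents): {49a9154, 70ee7bf, 7454b82, 8218ff7, b208386, cef1a7e, dca5ad7, e134074, fcb3d77}.
8218ff7 is in that set, so it is an ancestor of 49a9154.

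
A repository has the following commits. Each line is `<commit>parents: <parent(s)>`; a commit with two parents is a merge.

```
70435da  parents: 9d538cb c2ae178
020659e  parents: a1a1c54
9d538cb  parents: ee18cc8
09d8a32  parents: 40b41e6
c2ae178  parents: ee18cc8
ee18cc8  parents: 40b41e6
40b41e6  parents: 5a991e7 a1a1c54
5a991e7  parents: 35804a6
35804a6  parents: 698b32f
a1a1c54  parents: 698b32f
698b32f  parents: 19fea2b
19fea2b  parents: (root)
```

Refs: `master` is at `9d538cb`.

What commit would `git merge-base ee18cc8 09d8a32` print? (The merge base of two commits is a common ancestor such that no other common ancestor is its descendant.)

40b41e6

Ancestors of ee18cc8: {19fea2b, 35804a6, 40b41e6, 5a991e7, 698b32f, a1a1c54, ee18cc8}.
Ancestors of 09d8a32: {09d8a32, 19fea2b, 35804a6, 40b41e6, 5a991e7, 698b32f, a1a1c54}.
Common ancestors: {19fea2b, 35804a6, 40b41e6, 5a991e7, 698b32f, a1a1c54}.
Among these, 40b41e6 is not an ancestor of any other common ancestor — it is the merge base.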